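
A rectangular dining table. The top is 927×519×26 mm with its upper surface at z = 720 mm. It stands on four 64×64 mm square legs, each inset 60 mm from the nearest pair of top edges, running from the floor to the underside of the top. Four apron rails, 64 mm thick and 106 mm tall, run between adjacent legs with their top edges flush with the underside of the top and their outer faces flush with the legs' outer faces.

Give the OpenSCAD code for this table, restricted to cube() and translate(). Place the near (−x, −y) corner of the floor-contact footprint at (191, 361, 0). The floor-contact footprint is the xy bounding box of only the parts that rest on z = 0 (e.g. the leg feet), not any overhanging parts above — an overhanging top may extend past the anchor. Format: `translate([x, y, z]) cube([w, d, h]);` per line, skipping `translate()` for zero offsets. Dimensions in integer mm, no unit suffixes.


translate([131, 301, 694]) cube([927, 519, 26]);
translate([191, 361, 0]) cube([64, 64, 694]);
translate([934, 361, 0]) cube([64, 64, 694]);
translate([191, 696, 0]) cube([64, 64, 694]);
translate([934, 696, 0]) cube([64, 64, 694]);
translate([255, 361, 588]) cube([679, 64, 106]);
translate([255, 696, 588]) cube([679, 64, 106]);
translate([191, 425, 588]) cube([64, 271, 106]);
translate([934, 425, 588]) cube([64, 271, 106]);


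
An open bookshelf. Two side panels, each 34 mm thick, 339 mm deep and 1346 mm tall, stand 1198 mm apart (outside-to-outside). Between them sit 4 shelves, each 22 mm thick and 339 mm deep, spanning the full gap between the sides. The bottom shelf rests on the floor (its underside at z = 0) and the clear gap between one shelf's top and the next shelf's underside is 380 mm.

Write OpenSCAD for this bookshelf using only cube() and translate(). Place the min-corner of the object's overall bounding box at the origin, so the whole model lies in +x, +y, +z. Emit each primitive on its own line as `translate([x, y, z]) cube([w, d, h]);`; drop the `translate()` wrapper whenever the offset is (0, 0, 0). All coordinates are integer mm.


cube([34, 339, 1346]);
translate([1164, 0, 0]) cube([34, 339, 1346]);
translate([34, 0, 0]) cube([1130, 339, 22]);
translate([34, 0, 402]) cube([1130, 339, 22]);
translate([34, 0, 804]) cube([1130, 339, 22]);
translate([34, 0, 1206]) cube([1130, 339, 22]);


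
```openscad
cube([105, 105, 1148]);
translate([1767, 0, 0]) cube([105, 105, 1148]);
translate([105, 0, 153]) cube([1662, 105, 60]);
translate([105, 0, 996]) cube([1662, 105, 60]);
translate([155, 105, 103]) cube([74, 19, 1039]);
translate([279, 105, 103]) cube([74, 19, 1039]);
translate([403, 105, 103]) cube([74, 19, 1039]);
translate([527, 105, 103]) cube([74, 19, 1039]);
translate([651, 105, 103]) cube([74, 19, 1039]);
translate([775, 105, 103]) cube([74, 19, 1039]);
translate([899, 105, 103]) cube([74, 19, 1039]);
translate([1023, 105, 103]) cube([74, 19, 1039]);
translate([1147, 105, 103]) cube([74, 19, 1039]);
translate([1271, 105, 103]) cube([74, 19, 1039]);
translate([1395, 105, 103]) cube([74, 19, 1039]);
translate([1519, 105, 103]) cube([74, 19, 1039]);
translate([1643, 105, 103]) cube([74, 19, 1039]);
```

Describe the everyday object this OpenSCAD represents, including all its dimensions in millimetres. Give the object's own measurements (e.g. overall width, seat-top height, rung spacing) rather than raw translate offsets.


A fence section. Two 105×105 mm posts, 1148 mm tall, stand on the floor with a clear span of 1662 mm between their inner faces. Two horizontal rails of 105×60 mm section span the gap between the posts with their undersides at z = 153 mm and z = 996 mm, flush with the posts' −y face. 13 pickets, each 74 mm wide, 19 mm thick and 1039 mm tall, are fixed to the +y face of the rails with their bottoms at z = 103 mm, spaced across the span with a 50 mm gap after the −x post and between neighbouring pickets and before the +x post.


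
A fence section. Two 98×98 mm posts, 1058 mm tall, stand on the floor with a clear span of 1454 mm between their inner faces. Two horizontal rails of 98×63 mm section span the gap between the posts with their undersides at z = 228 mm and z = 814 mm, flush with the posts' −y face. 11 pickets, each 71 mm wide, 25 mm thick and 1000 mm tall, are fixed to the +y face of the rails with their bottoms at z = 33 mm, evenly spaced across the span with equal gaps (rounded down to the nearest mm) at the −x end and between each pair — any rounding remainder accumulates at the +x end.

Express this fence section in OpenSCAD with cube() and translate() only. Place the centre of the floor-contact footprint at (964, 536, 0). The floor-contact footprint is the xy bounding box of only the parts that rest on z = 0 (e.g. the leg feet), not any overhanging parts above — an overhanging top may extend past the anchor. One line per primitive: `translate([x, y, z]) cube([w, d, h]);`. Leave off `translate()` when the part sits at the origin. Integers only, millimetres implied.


translate([139, 487, 0]) cube([98, 98, 1058]);
translate([1691, 487, 0]) cube([98, 98, 1058]);
translate([237, 487, 228]) cube([1454, 98, 63]);
translate([237, 487, 814]) cube([1454, 98, 63]);
translate([293, 585, 33]) cube([71, 25, 1000]);
translate([420, 585, 33]) cube([71, 25, 1000]);
translate([547, 585, 33]) cube([71, 25, 1000]);
translate([674, 585, 33]) cube([71, 25, 1000]);
translate([801, 585, 33]) cube([71, 25, 1000]);
translate([928, 585, 33]) cube([71, 25, 1000]);
translate([1055, 585, 33]) cube([71, 25, 1000]);
translate([1182, 585, 33]) cube([71, 25, 1000]);
translate([1309, 585, 33]) cube([71, 25, 1000]);
translate([1436, 585, 33]) cube([71, 25, 1000]);
translate([1563, 585, 33]) cube([71, 25, 1000]);


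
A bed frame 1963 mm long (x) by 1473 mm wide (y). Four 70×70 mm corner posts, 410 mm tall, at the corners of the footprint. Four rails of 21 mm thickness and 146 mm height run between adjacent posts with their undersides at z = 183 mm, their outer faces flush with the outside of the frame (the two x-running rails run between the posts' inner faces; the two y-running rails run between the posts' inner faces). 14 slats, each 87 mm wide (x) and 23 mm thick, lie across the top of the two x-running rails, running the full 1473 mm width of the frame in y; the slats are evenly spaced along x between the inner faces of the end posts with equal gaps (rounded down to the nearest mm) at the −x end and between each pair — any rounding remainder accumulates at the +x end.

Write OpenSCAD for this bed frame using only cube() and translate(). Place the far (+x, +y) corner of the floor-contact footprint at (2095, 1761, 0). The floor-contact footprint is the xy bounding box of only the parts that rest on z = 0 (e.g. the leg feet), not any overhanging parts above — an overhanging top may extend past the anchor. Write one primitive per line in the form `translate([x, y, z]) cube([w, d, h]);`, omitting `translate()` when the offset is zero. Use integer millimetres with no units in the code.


translate([132, 288, 0]) cube([70, 70, 410]);
translate([132, 1691, 0]) cube([70, 70, 410]);
translate([2025, 288, 0]) cube([70, 70, 410]);
translate([2025, 1691, 0]) cube([70, 70, 410]);
translate([202, 288, 183]) cube([1823, 21, 146]);
translate([202, 1740, 183]) cube([1823, 21, 146]);
translate([132, 358, 183]) cube([21, 1333, 146]);
translate([2074, 358, 183]) cube([21, 1333, 146]);
translate([242, 288, 329]) cube([87, 1473, 23]);
translate([369, 288, 329]) cube([87, 1473, 23]);
translate([496, 288, 329]) cube([87, 1473, 23]);
translate([623, 288, 329]) cube([87, 1473, 23]);
translate([750, 288, 329]) cube([87, 1473, 23]);
translate([877, 288, 329]) cube([87, 1473, 23]);
translate([1004, 288, 329]) cube([87, 1473, 23]);
translate([1131, 288, 329]) cube([87, 1473, 23]);
translate([1258, 288, 329]) cube([87, 1473, 23]);
translate([1385, 288, 329]) cube([87, 1473, 23]);
translate([1512, 288, 329]) cube([87, 1473, 23]);
translate([1639, 288, 329]) cube([87, 1473, 23]);
translate([1766, 288, 329]) cube([87, 1473, 23]);
translate([1893, 288, 329]) cube([87, 1473, 23]);


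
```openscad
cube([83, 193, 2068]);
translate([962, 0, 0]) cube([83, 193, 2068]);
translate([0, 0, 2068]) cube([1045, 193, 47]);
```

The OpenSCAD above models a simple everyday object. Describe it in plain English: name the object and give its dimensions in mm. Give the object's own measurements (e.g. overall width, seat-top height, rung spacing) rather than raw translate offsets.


A door frame. The clear opening is 879 mm wide and 2068 mm high. Two 83 mm wide jambs, 193 mm deep, stand either side of the opening from the floor to the top of the opening. A 47 mm thick head sits across the top of both jambs, spanning the full outside width of the frame.


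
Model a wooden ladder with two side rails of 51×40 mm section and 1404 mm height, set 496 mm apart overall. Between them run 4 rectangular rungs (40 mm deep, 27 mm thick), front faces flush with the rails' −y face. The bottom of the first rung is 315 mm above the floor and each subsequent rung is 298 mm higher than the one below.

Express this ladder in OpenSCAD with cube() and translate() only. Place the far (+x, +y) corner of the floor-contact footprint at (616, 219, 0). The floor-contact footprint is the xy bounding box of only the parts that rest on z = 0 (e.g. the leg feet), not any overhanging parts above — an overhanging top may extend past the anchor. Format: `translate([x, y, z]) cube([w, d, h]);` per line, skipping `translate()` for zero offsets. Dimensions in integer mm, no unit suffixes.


translate([120, 179, 0]) cube([51, 40, 1404]);
translate([565, 179, 0]) cube([51, 40, 1404]);
translate([171, 179, 315]) cube([394, 40, 27]);
translate([171, 179, 613]) cube([394, 40, 27]);
translate([171, 179, 911]) cube([394, 40, 27]);
translate([171, 179, 1209]) cube([394, 40, 27]);


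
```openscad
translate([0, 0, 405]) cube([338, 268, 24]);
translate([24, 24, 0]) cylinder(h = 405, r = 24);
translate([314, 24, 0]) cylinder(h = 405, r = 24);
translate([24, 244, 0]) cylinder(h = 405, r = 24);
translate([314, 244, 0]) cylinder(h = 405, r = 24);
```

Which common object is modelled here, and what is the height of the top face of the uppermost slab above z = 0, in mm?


A stool. The seat height is 429 mm.

A 338×268×24 slab at z = 405 on four corner cylinders — a stool. The seat top is 405 + 24 = 429 mm.


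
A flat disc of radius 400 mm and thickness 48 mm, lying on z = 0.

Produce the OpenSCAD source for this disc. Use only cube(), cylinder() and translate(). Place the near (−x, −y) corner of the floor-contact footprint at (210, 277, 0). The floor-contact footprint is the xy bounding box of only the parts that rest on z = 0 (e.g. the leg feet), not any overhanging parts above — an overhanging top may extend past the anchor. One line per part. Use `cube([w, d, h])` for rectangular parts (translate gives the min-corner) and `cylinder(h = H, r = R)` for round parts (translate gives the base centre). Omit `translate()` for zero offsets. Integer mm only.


translate([610, 677, 0]) cylinder(h = 48, r = 400);


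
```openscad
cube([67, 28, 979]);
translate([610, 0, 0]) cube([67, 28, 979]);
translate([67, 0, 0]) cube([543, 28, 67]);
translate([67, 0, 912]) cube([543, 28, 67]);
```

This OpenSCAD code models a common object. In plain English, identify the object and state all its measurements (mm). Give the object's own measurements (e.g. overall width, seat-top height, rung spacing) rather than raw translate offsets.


A rectangular picture frame lying in the x–z plane (depth along y). The opening is 543 mm wide (x) by 845 mm tall (z), surrounded by a border 67 mm wide on all four sides. The frame is 28 mm deep and is made of two full-height vertical stiles with two horizontal rails fitted between them.


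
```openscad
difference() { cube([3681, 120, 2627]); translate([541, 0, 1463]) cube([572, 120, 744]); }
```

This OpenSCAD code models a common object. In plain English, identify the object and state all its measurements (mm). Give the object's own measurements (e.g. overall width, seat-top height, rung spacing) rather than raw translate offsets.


A wall 3681 mm long (x), 120 mm thick (y), 2627 mm tall, with a rectangular window opening cut through it. The opening is 572 mm wide and 744 mm tall; its sill is at z = 1463 mm and its near (−x) edge is 541 mm from the wall's −x end. The opening passes through the full wall thickness.


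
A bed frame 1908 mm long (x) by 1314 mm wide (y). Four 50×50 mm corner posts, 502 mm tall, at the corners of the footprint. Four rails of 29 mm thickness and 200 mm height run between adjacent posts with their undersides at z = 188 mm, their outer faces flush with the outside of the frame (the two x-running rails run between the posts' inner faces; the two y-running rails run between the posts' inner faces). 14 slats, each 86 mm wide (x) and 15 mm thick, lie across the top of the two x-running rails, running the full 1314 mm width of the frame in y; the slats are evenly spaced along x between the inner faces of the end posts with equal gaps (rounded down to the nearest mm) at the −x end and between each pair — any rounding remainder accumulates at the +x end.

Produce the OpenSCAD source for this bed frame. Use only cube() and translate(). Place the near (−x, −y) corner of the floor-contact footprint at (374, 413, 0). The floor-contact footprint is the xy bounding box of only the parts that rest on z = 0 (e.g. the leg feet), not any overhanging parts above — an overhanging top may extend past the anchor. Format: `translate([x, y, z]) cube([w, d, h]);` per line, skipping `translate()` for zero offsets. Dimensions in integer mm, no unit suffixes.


translate([374, 413, 0]) cube([50, 50, 502]);
translate([374, 1677, 0]) cube([50, 50, 502]);
translate([2232, 413, 0]) cube([50, 50, 502]);
translate([2232, 1677, 0]) cube([50, 50, 502]);
translate([424, 413, 188]) cube([1808, 29, 200]);
translate([424, 1698, 188]) cube([1808, 29, 200]);
translate([374, 463, 188]) cube([29, 1214, 200]);
translate([2253, 463, 188]) cube([29, 1214, 200]);
translate([464, 413, 388]) cube([86, 1314, 15]);
translate([590, 413, 388]) cube([86, 1314, 15]);
translate([716, 413, 388]) cube([86, 1314, 15]);
translate([842, 413, 388]) cube([86, 1314, 15]);
translate([968, 413, 388]) cube([86, 1314, 15]);
translate([1094, 413, 388]) cube([86, 1314, 15]);
translate([1220, 413, 388]) cube([86, 1314, 15]);
translate([1346, 413, 388]) cube([86, 1314, 15]);
translate([1472, 413, 388]) cube([86, 1314, 15]);
translate([1598, 413, 388]) cube([86, 1314, 15]);
translate([1724, 413, 388]) cube([86, 1314, 15]);
translate([1850, 413, 388]) cube([86, 1314, 15]);
translate([1976, 413, 388]) cube([86, 1314, 15]);
translate([2102, 413, 388]) cube([86, 1314, 15]);


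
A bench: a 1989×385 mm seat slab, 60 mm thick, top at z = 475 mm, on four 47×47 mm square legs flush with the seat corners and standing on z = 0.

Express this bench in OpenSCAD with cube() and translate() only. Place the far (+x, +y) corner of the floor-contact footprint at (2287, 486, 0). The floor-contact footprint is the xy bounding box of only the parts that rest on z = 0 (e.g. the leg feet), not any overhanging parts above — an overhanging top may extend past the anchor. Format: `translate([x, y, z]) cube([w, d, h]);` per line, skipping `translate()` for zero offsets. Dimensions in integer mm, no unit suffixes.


translate([298, 101, 415]) cube([1989, 385, 60]);
translate([298, 101, 0]) cube([47, 47, 415]);
translate([298, 439, 0]) cube([47, 47, 415]);
translate([2240, 101, 0]) cube([47, 47, 415]);
translate([2240, 439, 0]) cube([47, 47, 415]);


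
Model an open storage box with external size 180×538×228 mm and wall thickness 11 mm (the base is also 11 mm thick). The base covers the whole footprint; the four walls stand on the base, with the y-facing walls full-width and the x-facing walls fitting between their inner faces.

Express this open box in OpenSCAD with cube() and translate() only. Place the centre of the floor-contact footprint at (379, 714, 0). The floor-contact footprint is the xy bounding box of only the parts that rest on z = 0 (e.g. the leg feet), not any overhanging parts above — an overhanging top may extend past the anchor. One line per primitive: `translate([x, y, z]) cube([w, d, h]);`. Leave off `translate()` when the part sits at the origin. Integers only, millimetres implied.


translate([289, 445, 0]) cube([180, 538, 11]);
translate([289, 445, 11]) cube([180, 11, 217]);
translate([289, 972, 11]) cube([180, 11, 217]);
translate([289, 456, 11]) cube([11, 516, 217]);
translate([458, 456, 11]) cube([11, 516, 217]);


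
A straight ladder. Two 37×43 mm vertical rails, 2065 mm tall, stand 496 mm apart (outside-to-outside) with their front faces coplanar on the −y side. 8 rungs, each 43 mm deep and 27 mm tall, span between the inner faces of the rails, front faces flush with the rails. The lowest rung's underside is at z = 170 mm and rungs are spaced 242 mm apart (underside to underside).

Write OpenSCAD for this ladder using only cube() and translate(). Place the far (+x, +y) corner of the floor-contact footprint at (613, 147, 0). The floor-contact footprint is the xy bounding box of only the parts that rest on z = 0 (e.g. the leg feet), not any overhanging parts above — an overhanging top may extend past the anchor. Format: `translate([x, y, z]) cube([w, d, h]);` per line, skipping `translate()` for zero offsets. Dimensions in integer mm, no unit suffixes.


translate([117, 104, 0]) cube([37, 43, 2065]);
translate([576, 104, 0]) cube([37, 43, 2065]);
translate([154, 104, 170]) cube([422, 43, 27]);
translate([154, 104, 412]) cube([422, 43, 27]);
translate([154, 104, 654]) cube([422, 43, 27]);
translate([154, 104, 896]) cube([422, 43, 27]);
translate([154, 104, 1138]) cube([422, 43, 27]);
translate([154, 104, 1380]) cube([422, 43, 27]);
translate([154, 104, 1622]) cube([422, 43, 27]);
translate([154, 104, 1864]) cube([422, 43, 27]);


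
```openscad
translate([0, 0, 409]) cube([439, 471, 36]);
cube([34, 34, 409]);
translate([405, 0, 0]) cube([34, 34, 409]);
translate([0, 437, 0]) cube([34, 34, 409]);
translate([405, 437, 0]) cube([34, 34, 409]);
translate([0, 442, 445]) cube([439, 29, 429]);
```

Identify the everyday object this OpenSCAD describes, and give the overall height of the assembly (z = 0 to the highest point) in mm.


A chair. The overall height is 874 mm.

A slab on four corner posts with a tall panel at the back — a chair. The seat slab sits at z = 409 with thickness 36, and the 429 mm backrest starts at the seat top, so the overall height is 409 + 36 + 429 = 874 mm.


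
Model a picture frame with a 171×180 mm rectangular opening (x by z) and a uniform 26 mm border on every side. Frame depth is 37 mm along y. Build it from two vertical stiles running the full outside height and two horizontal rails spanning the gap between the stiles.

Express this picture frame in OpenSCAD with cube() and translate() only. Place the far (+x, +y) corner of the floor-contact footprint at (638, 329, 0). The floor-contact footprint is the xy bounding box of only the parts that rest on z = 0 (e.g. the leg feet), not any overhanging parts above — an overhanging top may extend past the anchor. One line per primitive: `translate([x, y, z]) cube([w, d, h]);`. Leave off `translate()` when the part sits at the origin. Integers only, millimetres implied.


translate([415, 292, 0]) cube([26, 37, 232]);
translate([612, 292, 0]) cube([26, 37, 232]);
translate([441, 292, 0]) cube([171, 37, 26]);
translate([441, 292, 206]) cube([171, 37, 26]);


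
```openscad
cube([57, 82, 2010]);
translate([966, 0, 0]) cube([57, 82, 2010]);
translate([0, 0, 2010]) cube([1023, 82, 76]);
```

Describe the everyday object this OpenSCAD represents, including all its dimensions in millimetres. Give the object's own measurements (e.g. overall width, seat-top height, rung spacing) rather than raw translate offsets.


A door frame. The clear opening is 909 mm wide and 2010 mm high. Two 57 mm wide jambs, 82 mm deep, stand either side of the opening from the floor to the top of the opening. A 76 mm thick head sits across the top of both jambs, spanning the full outside width of the frame.


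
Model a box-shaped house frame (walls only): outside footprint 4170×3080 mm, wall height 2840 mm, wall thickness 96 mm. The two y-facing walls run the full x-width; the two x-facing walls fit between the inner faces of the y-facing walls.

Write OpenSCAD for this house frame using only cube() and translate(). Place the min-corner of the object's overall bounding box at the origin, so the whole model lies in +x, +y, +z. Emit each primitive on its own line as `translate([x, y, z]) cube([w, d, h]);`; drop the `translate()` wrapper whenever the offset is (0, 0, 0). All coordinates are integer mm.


cube([4170, 96, 2840]);
translate([0, 2984, 0]) cube([4170, 96, 2840]);
translate([0, 96, 0]) cube([96, 2888, 2840]);
translate([4074, 96, 0]) cube([96, 2888, 2840]);


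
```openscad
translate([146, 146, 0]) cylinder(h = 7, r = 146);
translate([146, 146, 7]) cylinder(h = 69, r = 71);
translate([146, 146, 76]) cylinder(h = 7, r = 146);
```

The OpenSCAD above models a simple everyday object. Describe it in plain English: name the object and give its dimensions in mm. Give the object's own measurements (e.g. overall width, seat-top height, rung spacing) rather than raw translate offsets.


A spool: two coaxial disc flanges of radius 146 mm and thickness 7 mm, joined by a core cylinder of radius 71 mm and height 69 mm. The lower flange rests on z = 0 and the three cylinders share a vertical axis.


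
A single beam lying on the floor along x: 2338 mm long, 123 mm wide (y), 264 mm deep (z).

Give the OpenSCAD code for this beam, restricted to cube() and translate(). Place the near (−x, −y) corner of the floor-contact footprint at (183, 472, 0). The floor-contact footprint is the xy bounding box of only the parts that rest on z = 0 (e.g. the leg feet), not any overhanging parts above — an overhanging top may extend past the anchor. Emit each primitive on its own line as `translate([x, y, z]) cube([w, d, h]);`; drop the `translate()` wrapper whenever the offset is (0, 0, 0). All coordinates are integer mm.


translate([183, 472, 0]) cube([2338, 123, 264]);


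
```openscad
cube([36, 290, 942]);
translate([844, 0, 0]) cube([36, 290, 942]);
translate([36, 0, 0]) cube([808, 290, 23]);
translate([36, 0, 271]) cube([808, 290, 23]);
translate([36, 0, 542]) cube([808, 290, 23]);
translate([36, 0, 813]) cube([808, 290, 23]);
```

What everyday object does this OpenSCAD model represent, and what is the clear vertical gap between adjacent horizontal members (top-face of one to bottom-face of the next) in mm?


A bookshelf. The clear shelf gap is 248 mm.

Two tall side panels with 4 horizontal boards between them — a bookshelf. The first two shelf undersides are at z = 0 and z = 271; with shelf thickness 23, the clear gap is 271 − 0 − 23 = 248 mm.


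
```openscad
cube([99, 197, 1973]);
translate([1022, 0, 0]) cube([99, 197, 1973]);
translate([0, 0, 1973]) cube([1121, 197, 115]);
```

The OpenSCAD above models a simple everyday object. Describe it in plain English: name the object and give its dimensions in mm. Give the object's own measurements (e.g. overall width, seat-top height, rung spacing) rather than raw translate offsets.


A door frame. The clear opening is 923 mm wide and 1973 mm high. Two 99 mm wide jambs, 197 mm deep, stand either side of the opening from the floor to the top of the opening. A 115 mm thick head sits across the top of both jambs, spanning the full outside width of the frame.


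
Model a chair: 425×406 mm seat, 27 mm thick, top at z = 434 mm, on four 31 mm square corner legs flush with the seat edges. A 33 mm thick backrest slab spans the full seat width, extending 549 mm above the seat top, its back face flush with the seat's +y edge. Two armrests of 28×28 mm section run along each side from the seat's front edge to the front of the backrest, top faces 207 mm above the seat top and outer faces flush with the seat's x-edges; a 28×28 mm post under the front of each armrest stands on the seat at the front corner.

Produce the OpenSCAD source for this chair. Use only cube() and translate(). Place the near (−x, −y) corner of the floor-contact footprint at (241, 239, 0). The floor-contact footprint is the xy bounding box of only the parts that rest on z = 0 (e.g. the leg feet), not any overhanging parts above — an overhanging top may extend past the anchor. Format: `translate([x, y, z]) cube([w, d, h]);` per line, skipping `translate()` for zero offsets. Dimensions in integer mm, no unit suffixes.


translate([241, 239, 407]) cube([425, 406, 27]);
translate([241, 239, 0]) cube([31, 31, 407]);
translate([635, 239, 0]) cube([31, 31, 407]);
translate([241, 614, 0]) cube([31, 31, 407]);
translate([635, 614, 0]) cube([31, 31, 407]);
translate([241, 612, 434]) cube([425, 33, 549]);
translate([241, 239, 613]) cube([28, 373, 28]);
translate([638, 239, 613]) cube([28, 373, 28]);
translate([241, 239, 434]) cube([28, 28, 179]);
translate([638, 239, 434]) cube([28, 28, 179]);


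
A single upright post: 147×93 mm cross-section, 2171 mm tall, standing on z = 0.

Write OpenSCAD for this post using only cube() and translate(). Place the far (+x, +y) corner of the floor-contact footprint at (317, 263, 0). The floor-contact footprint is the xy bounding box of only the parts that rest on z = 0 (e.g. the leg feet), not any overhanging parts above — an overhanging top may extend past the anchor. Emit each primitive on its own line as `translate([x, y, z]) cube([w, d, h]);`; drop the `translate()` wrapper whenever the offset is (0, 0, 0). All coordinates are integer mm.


translate([170, 170, 0]) cube([147, 93, 2171]);


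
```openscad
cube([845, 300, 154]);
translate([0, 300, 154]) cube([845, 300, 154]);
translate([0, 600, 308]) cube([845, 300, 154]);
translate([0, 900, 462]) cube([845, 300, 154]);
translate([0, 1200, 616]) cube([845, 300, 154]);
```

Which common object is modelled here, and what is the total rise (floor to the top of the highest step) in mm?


A staircase. The total rise is 770 mm.

5 identical blocks, each offset up and back from the previous — a staircase. Each step is 154 mm tall and there are 5 of them, so the total rise is 5 × 154 = 770 mm.


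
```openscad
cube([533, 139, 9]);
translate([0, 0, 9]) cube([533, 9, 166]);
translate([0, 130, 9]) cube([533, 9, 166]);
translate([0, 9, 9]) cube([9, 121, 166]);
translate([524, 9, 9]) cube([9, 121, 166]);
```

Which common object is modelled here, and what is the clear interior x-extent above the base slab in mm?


An open box. The internal width is 515 mm.

A 533×139 base slab with four walls standing on it — an open box. The base is 533 mm wide and the walls are 9 mm thick, so the internal width is 533 − 2 × 9 = 515 mm.


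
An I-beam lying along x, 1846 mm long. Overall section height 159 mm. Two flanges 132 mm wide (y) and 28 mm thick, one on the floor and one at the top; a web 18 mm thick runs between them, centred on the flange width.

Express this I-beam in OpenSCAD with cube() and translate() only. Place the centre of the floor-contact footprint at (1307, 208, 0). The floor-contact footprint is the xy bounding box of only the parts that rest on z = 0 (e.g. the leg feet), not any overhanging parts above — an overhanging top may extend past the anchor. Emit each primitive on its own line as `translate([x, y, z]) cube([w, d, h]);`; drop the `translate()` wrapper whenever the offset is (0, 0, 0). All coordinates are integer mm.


translate([384, 142, 0]) cube([1846, 132, 28]);
translate([384, 199, 28]) cube([1846, 18, 103]);
translate([384, 142, 131]) cube([1846, 132, 28]);


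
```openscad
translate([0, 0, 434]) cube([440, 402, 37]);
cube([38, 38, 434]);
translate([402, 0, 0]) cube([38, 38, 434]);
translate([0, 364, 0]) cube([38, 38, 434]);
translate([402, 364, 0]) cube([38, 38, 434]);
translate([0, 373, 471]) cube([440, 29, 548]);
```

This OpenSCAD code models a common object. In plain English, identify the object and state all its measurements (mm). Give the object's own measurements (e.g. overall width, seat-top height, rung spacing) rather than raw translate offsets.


A chair. The seat is a 440×402×37 mm slab with its top at z = 471 mm, on four 38×38 mm corner legs (flush with the seat edges, standing on z = 0). A flat backrest 29 mm thick, 548 mm tall, spans the full seat width and rises from the seat top along its +y edge, rear face flush with the rear of the seat.


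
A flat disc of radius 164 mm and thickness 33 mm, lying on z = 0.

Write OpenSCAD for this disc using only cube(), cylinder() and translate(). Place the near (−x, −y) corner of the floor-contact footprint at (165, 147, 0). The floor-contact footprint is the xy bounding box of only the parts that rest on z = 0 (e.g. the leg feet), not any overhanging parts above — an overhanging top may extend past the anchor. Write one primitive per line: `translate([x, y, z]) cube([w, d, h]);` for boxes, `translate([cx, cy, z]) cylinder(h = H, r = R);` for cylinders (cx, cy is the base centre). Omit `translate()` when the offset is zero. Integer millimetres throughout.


translate([329, 311, 0]) cylinder(h = 33, r = 164);


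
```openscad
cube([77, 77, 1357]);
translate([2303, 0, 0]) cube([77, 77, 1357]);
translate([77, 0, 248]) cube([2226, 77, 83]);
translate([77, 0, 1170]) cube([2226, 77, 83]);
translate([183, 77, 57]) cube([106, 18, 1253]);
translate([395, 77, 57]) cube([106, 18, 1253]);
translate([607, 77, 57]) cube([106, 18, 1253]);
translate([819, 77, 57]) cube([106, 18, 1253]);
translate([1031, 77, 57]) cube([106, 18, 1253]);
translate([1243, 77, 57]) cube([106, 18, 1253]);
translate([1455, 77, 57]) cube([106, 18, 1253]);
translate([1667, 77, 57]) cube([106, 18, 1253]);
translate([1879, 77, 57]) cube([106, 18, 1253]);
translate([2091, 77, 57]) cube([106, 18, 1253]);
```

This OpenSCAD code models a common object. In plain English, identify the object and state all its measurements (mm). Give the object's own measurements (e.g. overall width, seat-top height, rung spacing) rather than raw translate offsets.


A fence section. Two 77×77 mm posts, 1357 mm tall, stand on the floor with a clear span of 2226 mm between their inner faces. Two horizontal rails of 77×83 mm section span the gap between the posts with their undersides at z = 248 mm and z = 1170 mm, flush with the posts' −y face. 10 pickets, each 106 mm wide, 18 mm thick and 1253 mm tall, are fixed to the +y face of the rails with their bottoms at z = 57 mm, spaced across the span with a 106 mm gap after the −x post and between neighbouring pickets and before the +x post.


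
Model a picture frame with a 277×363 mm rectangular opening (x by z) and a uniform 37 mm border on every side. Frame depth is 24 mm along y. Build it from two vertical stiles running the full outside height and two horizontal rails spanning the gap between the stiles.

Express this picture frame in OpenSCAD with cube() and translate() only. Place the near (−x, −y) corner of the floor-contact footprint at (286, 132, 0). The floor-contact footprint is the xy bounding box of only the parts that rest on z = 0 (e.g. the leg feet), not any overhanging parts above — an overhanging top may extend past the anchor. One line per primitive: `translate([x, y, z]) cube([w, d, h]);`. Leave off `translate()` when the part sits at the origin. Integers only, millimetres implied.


translate([286, 132, 0]) cube([37, 24, 437]);
translate([600, 132, 0]) cube([37, 24, 437]);
translate([323, 132, 0]) cube([277, 24, 37]);
translate([323, 132, 400]) cube([277, 24, 37]);


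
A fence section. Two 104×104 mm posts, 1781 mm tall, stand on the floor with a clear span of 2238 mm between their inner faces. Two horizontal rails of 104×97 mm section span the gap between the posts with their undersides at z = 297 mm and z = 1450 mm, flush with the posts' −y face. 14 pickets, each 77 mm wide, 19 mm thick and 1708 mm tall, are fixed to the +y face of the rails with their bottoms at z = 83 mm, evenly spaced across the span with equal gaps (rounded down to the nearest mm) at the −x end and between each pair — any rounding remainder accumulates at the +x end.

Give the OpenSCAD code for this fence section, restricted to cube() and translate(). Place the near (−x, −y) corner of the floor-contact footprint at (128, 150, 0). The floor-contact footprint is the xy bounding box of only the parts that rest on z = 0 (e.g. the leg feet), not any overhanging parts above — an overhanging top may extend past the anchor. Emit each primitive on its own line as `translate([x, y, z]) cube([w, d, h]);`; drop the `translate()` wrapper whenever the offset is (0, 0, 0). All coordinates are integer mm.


translate([128, 150, 0]) cube([104, 104, 1781]);
translate([2470, 150, 0]) cube([104, 104, 1781]);
translate([232, 150, 297]) cube([2238, 104, 97]);
translate([232, 150, 1450]) cube([2238, 104, 97]);
translate([309, 254, 83]) cube([77, 19, 1708]);
translate([463, 254, 83]) cube([77, 19, 1708]);
translate([617, 254, 83]) cube([77, 19, 1708]);
translate([771, 254, 83]) cube([77, 19, 1708]);
translate([925, 254, 83]) cube([77, 19, 1708]);
translate([1079, 254, 83]) cube([77, 19, 1708]);
translate([1233, 254, 83]) cube([77, 19, 1708]);
translate([1387, 254, 83]) cube([77, 19, 1708]);
translate([1541, 254, 83]) cube([77, 19, 1708]);
translate([1695, 254, 83]) cube([77, 19, 1708]);
translate([1849, 254, 83]) cube([77, 19, 1708]);
translate([2003, 254, 83]) cube([77, 19, 1708]);
translate([2157, 254, 83]) cube([77, 19, 1708]);
translate([2311, 254, 83]) cube([77, 19, 1708]);


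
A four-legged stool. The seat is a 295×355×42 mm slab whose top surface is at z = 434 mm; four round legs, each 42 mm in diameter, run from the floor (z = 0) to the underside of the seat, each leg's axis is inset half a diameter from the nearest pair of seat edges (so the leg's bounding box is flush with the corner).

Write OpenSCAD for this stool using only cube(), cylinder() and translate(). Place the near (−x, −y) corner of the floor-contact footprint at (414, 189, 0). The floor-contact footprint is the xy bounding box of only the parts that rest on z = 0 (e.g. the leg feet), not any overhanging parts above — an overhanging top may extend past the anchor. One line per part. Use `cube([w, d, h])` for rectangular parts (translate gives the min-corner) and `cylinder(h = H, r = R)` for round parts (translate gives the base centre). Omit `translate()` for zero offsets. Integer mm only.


// leg_h = 434 - 42 = 392
translate([414, 189, 392]) cube([295, 355, 42]);
translate([435, 210, 0]) cylinder(h = 392, r = 21);
translate([688, 210, 0]) cylinder(h = 392, r = 21);
translate([435, 523, 0]) cylinder(h = 392, r = 21);
translate([688, 523, 0]) cylinder(h = 392, r = 21);


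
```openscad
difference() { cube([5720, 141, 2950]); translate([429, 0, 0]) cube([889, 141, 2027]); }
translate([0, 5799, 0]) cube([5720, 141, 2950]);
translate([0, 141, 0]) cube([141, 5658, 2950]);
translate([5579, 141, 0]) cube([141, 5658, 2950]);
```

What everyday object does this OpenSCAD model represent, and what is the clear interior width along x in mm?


A single room. The interior width is 5438 mm.

Four walls enclosing a rectangle with a door in the front wall — a room. Outside width 5720 minus two 141 mm walls gives 5438 mm.


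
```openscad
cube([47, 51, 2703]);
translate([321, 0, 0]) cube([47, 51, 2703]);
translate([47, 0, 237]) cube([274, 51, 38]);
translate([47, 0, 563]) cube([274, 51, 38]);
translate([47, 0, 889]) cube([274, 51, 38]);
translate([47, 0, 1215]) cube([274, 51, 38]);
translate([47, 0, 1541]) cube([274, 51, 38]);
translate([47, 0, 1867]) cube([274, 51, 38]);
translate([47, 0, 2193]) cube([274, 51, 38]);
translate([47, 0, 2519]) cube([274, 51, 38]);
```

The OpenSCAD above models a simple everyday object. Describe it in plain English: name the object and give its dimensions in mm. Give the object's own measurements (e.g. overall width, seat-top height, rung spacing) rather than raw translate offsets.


A straight ladder. Two 47×51 mm vertical rails, 2703 mm tall, stand 368 mm apart (outside-to-outside) with their front faces coplanar on the −y side. 8 rungs, each 51 mm deep and 38 mm tall, span between the inner faces of the rails, front faces flush with the rails. The lowest rung's underside is at z = 237 mm and rungs are spaced 326 mm apart (underside to underside).


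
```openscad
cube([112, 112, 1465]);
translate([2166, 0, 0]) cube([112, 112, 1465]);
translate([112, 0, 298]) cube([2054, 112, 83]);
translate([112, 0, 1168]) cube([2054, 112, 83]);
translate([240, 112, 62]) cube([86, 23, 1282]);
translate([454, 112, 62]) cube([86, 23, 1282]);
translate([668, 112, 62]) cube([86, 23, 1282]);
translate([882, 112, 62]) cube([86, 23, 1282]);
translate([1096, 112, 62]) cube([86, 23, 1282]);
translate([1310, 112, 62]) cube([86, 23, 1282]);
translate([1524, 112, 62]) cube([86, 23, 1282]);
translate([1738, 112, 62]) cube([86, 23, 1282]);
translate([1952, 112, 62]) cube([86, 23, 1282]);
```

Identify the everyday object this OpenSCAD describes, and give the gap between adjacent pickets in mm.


A fence section. The picket gap is 128 mm.

Two posts, two rails, 9 pickets — a fence section. Span 2054 mm holds 9 pickets of 86 mm with 10 equal gaps: ⌊(2054 − 9·86) / 10⌋ = 128 mm.


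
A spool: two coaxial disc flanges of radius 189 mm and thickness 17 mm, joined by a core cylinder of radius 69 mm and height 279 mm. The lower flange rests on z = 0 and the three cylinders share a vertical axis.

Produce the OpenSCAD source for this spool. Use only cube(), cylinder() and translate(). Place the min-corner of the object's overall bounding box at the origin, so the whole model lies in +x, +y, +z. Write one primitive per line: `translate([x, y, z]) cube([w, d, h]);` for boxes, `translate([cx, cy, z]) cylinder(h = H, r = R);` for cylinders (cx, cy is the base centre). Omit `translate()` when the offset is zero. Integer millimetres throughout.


translate([189, 189, 0]) cylinder(h = 17, r = 189);
translate([189, 189, 17]) cylinder(h = 279, r = 69);
translate([189, 189, 296]) cylinder(h = 17, r = 189);


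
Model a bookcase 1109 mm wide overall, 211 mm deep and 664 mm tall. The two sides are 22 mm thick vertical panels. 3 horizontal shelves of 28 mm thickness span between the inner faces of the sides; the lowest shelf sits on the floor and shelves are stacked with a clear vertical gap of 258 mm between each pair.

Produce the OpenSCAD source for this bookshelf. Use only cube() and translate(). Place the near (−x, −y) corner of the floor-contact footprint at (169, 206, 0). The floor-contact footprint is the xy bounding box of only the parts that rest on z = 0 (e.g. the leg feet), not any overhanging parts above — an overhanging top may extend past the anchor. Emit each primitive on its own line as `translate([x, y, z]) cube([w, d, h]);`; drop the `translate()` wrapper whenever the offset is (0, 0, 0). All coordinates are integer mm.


translate([169, 206, 0]) cube([22, 211, 664]);
translate([1256, 206, 0]) cube([22, 211, 664]);
translate([191, 206, 0]) cube([1065, 211, 28]);
translate([191, 206, 286]) cube([1065, 211, 28]);
translate([191, 206, 572]) cube([1065, 211, 28]);


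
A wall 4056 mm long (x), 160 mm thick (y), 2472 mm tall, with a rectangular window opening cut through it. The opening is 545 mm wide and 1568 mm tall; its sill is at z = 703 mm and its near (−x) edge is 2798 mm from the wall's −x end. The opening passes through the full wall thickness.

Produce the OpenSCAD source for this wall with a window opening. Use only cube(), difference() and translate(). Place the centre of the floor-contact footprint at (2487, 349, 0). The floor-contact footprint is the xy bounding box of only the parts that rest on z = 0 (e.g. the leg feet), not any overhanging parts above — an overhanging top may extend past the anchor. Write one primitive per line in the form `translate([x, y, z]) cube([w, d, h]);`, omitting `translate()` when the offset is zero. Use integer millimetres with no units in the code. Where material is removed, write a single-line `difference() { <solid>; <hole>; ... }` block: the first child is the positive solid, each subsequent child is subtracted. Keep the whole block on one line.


difference() { translate([459, 269, 0]) cube([4056, 160, 2472]); translate([3257, 269, 703]) cube([545, 160, 1568]); }
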